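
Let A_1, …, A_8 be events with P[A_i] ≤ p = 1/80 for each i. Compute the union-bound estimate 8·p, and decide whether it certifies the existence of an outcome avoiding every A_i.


Union bound: P[∪_{i=1}^{8} A_i] ≤ Σ_i P[A_i] ≤ 8·p = 8·(1/80) = 1/10.
Numerically: 1/10 ≈ 0.100000.
Is 1/10 < 1? YES.
Since P[∪ A_i] ≤ 1/10 < 1, the complement has P[∩ A_i^c] ≥ 1 − 1/10 = 9/10 > 0, so some outcome avoids every A_i.

8·p = 1/10 ≈ 0.100000; existence CERTIFIED by the union bound.


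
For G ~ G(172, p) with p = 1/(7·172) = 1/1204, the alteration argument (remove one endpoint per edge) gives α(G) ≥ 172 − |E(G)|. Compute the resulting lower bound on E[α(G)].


E[|E(G)|] = C(172, 2)·p = 14706 · (1/1204) = 171/14.
E[α(G)] ≥ n − E[|E(G)|] = 172 − 171/14 = 2237/14.
Numerically: ≈ 159.785714.
(This is only a lower bound; the true E[α(G)] may be larger.)

E[α(G)] ≥ 2237/14 ≈ 159.785714.


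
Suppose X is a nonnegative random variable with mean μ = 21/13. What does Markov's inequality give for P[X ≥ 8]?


μ = E[X] = 21/13, a = 8.
Markov: P[X ≥ 8] ≤ μ/a = (21/13)/8 = 21/104.
Numerically: ≈ 0.2019.
(Since a = 8 > μ = 1.6154, the bound 21/104 is < 1 and informative.)

P[X ≥ 8] ≤ 21/104 ≈ 0.2019.


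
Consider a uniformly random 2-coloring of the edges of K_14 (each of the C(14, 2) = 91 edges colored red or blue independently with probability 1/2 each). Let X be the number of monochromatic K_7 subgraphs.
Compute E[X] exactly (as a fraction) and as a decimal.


Let X = Σ_S X_S over the C(14, 7) = 3432 subsets S of size 7, where X_S = 1 if the K_7 on S is monochromatic.
For a fixed S, the K_7 on S has C(7, 2) = 21 edges. P[all 21 edges red] = (1/2)^21, and likewise for blue, so P[monochromatic] = 2·(1/2)^21 = 2^{1 − 21} = 1/1048576.
Summing: E[X] = C(14, 7) · 2^{1 − 21} = 3432 · 1/1048576 = 429/131072.
Numerically: E[X] ≈ 0.003.

E[X] = C(14,7)·2^(1−C(7,2)) = 429/131072 ≈ 0.003.


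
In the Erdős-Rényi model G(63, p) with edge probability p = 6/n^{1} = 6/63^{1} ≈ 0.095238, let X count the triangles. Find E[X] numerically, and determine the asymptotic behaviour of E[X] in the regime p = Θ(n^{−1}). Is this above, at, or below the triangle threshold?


Number of potential triangles: C(63, 3) = 39711.
Each occurs with probability p³ ≈ (0.095238)³ ≈ 8.6383760e-04.
By linearity: E[X] = C(63, 3)·p³ ≈ 39711 · 8.6383760e-04 ≈ 34.30385.
Here α = 1, so p = 6/n is exactly at the triangle threshold p ~ 1/n. Asymptotically E[X] → c³/6 = 6³/6 = 36 ≈ 36.00000, a bounded constant. In this regime the triangle count is asymptotically Poisson(c³/6).

E[X] ≈ 34.30385; in regime p = Θ(1/n^{1}) E[X] stays bounded (at the triangle threshold p ~ 1/n).


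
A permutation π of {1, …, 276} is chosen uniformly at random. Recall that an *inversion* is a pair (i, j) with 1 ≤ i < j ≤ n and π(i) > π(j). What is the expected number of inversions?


Write X = Σ X_I over the C(276, 2) = 37950 pairs i < j, with X_I the indicator of one inversion.
There are 37950 indicators.
For each fixed pair i < j, the values π(i) and π(j) are two distinct elements of {1, …, 276} in uniformly random order; by symmetry P[π(i) > π(j)] = 1/2.
By linearity: E[X] = 37950 · (1/2) = C(276, 2) · (1/2) = 37950/2 = 18975 ≈ 18975.00000.

E[X] = 18975 = 18975.00000.


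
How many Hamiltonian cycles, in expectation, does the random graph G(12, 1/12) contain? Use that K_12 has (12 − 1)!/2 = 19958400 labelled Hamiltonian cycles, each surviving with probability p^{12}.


K_12 has (12 − 1)!/2 = 19958400 labelled Hamiltonian cycles.
For each such Hamiltonian cycle H, let X_H = 1 if all 12 edges of H are present in G. Then P[X_H = 1] = p^{12} = (1/12)^{12} = 1/8916100448256.
Summing the indicators: E[X] = Σ_H E[X_H] = 19958400 · p^{12} = 19958400 · 1/8916100448256 = 1925/859963392.
Numerically: E[X] ≈ 2.23847e-06.

E[X] = 19958400 · (1/12)^{12} = 1925/859963392 ≈ 2.23847e-06.


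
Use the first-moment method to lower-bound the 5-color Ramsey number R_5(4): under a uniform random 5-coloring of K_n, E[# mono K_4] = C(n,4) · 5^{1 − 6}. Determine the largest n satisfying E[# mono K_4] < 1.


We need C(n, 4) · 5^{1 − 6} < 1, i.e. C(n, 4) < 5^{6 − 1} = 3125.
Check values of n near the boundary:
  n = 14: C(14, 4) = 1001; 1001 < 3125? YES
  n = 15: C(15, 4) = 1365; 1365 < 3125? YES
  n = 16: C(16, 4) = 1820; 1820 < 3125? YES
  n = 17: C(17, 4) = 2380; 2380 < 3125? YES
  n = 18: C(18, 4) = 3060; 3060 < 3125? YES
  n = 19: C(19, 4) = 3876; 3876 < 3125? NO
  n = 20: C(20, 4) = 4845; 4845 < 3125? NO
The largest n with C(n, 4) < 3125 is n = 18 (where E[X] = 612/625 ≈ 0.979200). Hence R_5(4) > 18, i.e. R_5(4) ≥ 19.

Largest n = 18; hence R_5(4) > 18.


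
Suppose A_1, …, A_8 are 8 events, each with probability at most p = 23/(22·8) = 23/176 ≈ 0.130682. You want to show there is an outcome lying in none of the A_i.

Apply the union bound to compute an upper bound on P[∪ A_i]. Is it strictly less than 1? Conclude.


Union bound: P[∪_{i=1}^{8} A_i] ≤ Σ_i P[A_i] ≤ 8·p = 8·(23/176) = 23/22.
Numerically: 23/22 ≈ 1.045455.
Is 23/22 < 1? NO.
Since the bound 23/22 is ≥ 1, the union bound is uninformative here; it does NOT by itself certify existence.

8·p = 23/22 ≈ 1.045455; existence NOT certified by the union bound.


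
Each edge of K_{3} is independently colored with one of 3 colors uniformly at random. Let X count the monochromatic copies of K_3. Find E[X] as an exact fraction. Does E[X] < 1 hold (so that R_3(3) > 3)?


E[X] = C(3, 3) · 3^{1 − 3} = 1 · 3^{−2} = 1/9.
As a reduced fraction: E[X] = 1/9 ≈ 0.11111.
Is E[X] < 1? YES.
Since E[X] < 1, there exists a 3-coloring of K_{3} with no monochromatic K_3; hence R_3(3) > 3.

E[X] = 1/9 ≈ 0.11111; E[X] < 1, so R_3(3) > 3.


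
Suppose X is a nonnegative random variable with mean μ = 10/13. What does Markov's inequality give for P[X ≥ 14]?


μ = E[X] = 10/13, a = 14.
Markov: P[X ≥ 14] ≤ μ/a = (10/13)/14 = 5/91.
Numerically: ≈ 0.05495.
(Since a = 14 > μ = 0.76923, the bound 5/91 is < 1 and informative.)

P[X ≥ 14] ≤ 5/91 ≈ 0.05495.


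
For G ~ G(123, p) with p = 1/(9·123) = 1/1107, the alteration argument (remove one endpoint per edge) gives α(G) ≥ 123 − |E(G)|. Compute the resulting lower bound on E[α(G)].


E[|E(G)|] = C(123, 2)·p = 7503 · (1/1107) = 61/9.
E[α(G)] ≥ n − E[|E(G)|] = 123 − 61/9 = 1046/9.
Numerically: ≈ 116.222.
(This is only a lower bound; the true E[α(G)] may be larger.)

E[α(G)] ≥ 1046/9 ≈ 116.222.


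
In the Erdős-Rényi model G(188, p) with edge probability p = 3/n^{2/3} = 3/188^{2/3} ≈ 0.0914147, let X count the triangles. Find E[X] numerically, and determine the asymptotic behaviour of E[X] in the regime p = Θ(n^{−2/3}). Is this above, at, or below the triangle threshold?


Number of potential triangles: C(188, 3) = 1089836.
Each occurs with probability p³ ≈ (0.0914147)³ ≈ 7.63920326e-04.
By linearity: E[X] = C(188, 3)·p³ ≈ 1089836 · 7.63920326e-04 ≈ 832.547872.
Since α = 2/3 < 1, p = c/n^{2/3} ≫ 1/n is above the triangle threshold p ~ 1/n. Asymptotically E[X] ~ (c³/6)·n^{3(1−α)} = (3³/6)·n^{1} → ∞; triangles are abundant w.h.p.

E[X] ≈ 832.547872; in regime p = Θ(1/n^{2/3}) E[X] diverges (above the triangle threshold p ~ 1/n).


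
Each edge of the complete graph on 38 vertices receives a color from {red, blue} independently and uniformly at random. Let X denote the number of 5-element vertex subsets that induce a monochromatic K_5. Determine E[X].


Let X = Σ_S X_S over the C(38, 5) = 501942 subsets S of size 5, where X_S = 1 if the K_5 on S is monochromatic.
For a fixed S, the K_5 on S has C(5, 2) = 10 edges. P[all 10 edges red] = (1/2)^10, and likewise for blue, so P[monochromatic] = 2·(1/2)^10 = 2^{1 − 10} = 1/512.
By linearity of expectation: E[X] = C(38, 5) · 2^{1 − 10} = 501942 · 1/512 = 250971/256.
Numerically: E[X] ≈ 980.35547.

E[X] = C(38,5)·2^(1−C(5,2)) = 250971/256 ≈ 980.35547.


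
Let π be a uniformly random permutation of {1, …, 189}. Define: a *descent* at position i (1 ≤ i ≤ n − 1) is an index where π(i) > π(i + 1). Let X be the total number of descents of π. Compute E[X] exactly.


Write X = Σ X_I over i = 1, …, 188, with X_I the indicator of one descent.
There are 188 indicators.
For each fixed i, the pair (π(i), π(i+1)) is a uniformly random ordered pair of distinct values from {1, …, 189}; by symmetry P[π(i) > π(i+1)] = 1/2.
By linearity: E[X] = 188 · (1/2) = (189 − 1) · (1/2) = 94 ≈ 94.00000.

E[X] = 94 = 94.00000.


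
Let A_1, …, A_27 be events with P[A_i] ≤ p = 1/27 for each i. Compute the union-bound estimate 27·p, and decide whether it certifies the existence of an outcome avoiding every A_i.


Union bound: P[∪_{i=1}^{27} A_i] ≤ Σ_i P[A_i] ≤ 27·p = 27·(1/27) = 1.
Numerically: 1 ≈ 1.0000000.
Is 1 < 1? NO.
Since the bound 1 is ≥ 1, the union bound is uninformative here; it does NOT by itself certify existence.

27·p = 1 ≈ 1.0000000; existence NOT certified by the union bound.


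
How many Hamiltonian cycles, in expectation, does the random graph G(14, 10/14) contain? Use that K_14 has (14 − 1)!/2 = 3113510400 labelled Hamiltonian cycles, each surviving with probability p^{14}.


K_14 has (14 − 1)!/2 = 3113510400 labelled Hamiltonian cycles.
For each such Hamiltonian cycle H, let X_H = 1 if all 14 edges of H are present in G. Then P[X_H = 1] = p^{14} = (5/7)^{14} = 6103515625/678223072849.
By linearity of expectation: E[X] = Σ_H E[X_H] = 3113510400 · p^{14} = 3113510400 · 6103515625/678223072849 = 2714765625000000000/96889010407.
Numerically: E[X] ≈ 2.80193e+07.

E[X] = 3113510400 · (5/7)^{14} = 2714765625000000000/96889010407 ≈ 2.80193e+07.


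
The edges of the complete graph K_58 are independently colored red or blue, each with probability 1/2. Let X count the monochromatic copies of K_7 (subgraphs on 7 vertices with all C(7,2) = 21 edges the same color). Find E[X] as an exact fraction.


Let X = Σ_S X_S over the C(58, 7) = 300674088 subsets S of size 7, where X_S = 1 if the K_7 on S is monochromatic.
For a fixed S, the K_7 on S has C(7, 2) = 21 edges. P[all 21 edges red] = (1/2)^21, and likewise for blue, so P[monochromatic] = 2·(1/2)^21 = 2^{1 − 21} = 1/1048576.
Summing: E[X] = C(58, 7) · 2^{1 − 21} = 300674088 · 1/1048576 = 37584261/131072.
Numerically: E[X] ≈ 286.745.

E[X] = C(58,7)·2^(1−C(7,2)) = 37584261/131072 ≈ 286.745.


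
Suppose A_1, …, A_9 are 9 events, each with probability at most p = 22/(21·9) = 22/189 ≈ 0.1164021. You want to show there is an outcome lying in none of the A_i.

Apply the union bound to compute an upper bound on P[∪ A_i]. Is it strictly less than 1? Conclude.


Union bound: P[∪_{i=1}^{9} A_i] ≤ Σ_i P[A_i] ≤ 9·p = 9·(22/189) = 22/21.
Numerically: 22/21 ≈ 1.0476190.
Is 22/21 < 1? NO.
Since the bound 22/21 is ≥ 1, the union bound is uninformative here; it does NOT by itself certify existence.

9·p = 22/21 ≈ 1.0476190; existence NOT certified by the union bound.


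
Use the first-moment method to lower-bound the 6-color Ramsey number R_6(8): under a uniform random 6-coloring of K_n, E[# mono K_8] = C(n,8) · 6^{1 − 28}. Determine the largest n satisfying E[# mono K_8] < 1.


We need C(n, 8) · 6^{1 − 28} < 1, i.e. C(n, 8) < 6^{28 − 1} = 1023490369077469249536.
Check values of n near the boundary:
  n = 1590: C(1590, 8) = 995397314198933813310; 995397314198933813310 < 1023490369077469249536? YES
  n = 1591: C(1591, 8) = 1000427749141189953870; 1000427749141189953870 < 1023490369077469249536? YES
  n = 1592: C(1592, 8) = 1005480414540892933435; 1005480414540892933435 < 1023490369077469249536? YES
  n = 1593: C(1593, 8) = 1010555394551193970323; 1010555394551193970323 < 1023490369077469249536? YES
  n = 1594: C(1594, 8) = 1015652773590544255167; 1015652773590544255167 < 1023490369077469249536? YES
  n = 1595: C(1595, 8) = 1020772636343363633895; 1020772636343363633895 < 1023490369077469249536? YES
  n = 1596: C(1596, 8) = 1025915067760710553965; 1025915067760710553965 < 1023490369077469249536? NO
  n = 1597: C(1597, 8) = 1031080153060953275445; 1031080153060953275445 < 1023490369077469249536? NO
The largest n with C(n, 8) < 1023490369077469249536 is n = 1595 (where E[X] = 113419181815929292655/113721152119718805504 ≈ 0.997345). Hence R_6(8) > 1595, i.e. R_6(8) ≥ 1596.

Largest n = 1595; hence R_6(8) > 1595.


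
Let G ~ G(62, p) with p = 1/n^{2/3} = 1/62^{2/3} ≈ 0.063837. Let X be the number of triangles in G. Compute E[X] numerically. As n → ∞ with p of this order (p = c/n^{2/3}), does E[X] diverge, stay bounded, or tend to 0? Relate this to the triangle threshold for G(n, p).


Number of potential triangles: C(62, 3) = 37820.
Each occurs with probability p³ ≈ (0.063837)³ ≈ 2.6014568e-04.
By linearity: E[X] = C(62, 3)·p³ ≈ 37820 · 2.6014568e-04 ≈ 9.83871.
Since α = 2/3 < 1, p = c/n^{2/3} ≫ 1/n is above the triangle threshold p ~ 1/n. Asymptotically E[X] ~ (c³/6)·n^{3(1−α)} = (1³/6)·n^{1} → ∞; triangles are abundant w.h.p.

E[X] ≈ 9.83871; in regime p = Θ(1/n^{2/3}) E[X] diverges (above the triangle threshold p ~ 1/n).


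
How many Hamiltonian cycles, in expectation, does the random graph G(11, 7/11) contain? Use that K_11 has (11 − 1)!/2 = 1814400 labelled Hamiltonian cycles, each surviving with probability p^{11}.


K_11 has (11 − 1)!/2 = 1814400 labelled Hamiltonian cycles.
For each such Hamiltonian cycle H, let X_H = 1 if all 11 edges of H are present in G. Then P[X_H = 1] = p^{11} = (7/11)^{11} = 1977326743/285311670611.
By linearity of expectation: E[X] = Σ_H E[X_H] = 1814400 · p^{11} = 1814400 · 1977326743/285311670611 = 3587661642499200/285311670611.
Numerically: E[X] ≈ 12574.5.

E[X] = 1814400 · (7/11)^{11} = 3587661642499200/285311670611 ≈ 12574.5.


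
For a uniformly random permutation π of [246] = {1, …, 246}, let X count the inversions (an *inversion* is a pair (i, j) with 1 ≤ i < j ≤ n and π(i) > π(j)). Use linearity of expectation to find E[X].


Write X = Σ X_I over the C(246, 2) = 30135 pairs i < j, with X_I the indicator of one inversion.
There are 30135 indicators.
For each fixed pair i < j, the values π(i) and π(j) are two distinct elements of {1, …, 246} in uniformly random order; by symmetry P[π(i) > π(j)] = 1/2.
By linearity: E[X] = 30135 · (1/2) = C(246, 2) · (1/2) = 30135/2 = 30135/2 ≈ 15067.500000.

E[X] = 30135/2 = 15067.500000.


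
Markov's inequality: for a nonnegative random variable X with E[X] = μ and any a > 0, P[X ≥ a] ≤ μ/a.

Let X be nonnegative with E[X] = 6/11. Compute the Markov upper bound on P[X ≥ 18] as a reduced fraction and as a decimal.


μ = E[X] = 6/11, a = 18.
Markov: P[X ≥ 18] ≤ μ/a = (6/11)/18 = 1/33.
Numerically: ≈ 0.03030.
(Since a = 18 > μ = 0.54545, the bound 1/33 is < 1 and informative.)

P[X ≥ 18] ≤ 1/33 ≈ 0.03030.


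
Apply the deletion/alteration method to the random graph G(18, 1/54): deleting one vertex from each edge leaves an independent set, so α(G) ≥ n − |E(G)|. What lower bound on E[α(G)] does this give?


E[|E(G)|] = C(18, 2)·p = 153 · (1/54) = 17/6.
E[α(G)] ≥ n − E[|E(G)|] = 18 − 17/6 = 91/6.
Numerically: ≈ 15.16667.
(This is only a lower bound; the true E[α(G)] may be larger.)

E[α(G)] ≥ 91/6 ≈ 15.16667.


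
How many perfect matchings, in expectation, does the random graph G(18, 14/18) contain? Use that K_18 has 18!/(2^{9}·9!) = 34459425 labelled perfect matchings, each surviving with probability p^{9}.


K_18 has 18!/(2^{9}·9!) = 34459425 labelled perfect matchings.
For each such perfect matching H, let X_H = 1 if all 9 edges of H are present in G. Then P[X_H = 1] = p^{9} = (7/9)^{9} = 40353607/387420489.
By linearity: E[X] = Σ_H E[X_H] = 34459425 · p^{9} = 34459425 · 40353607/387420489 = 17167433257975/4782969.
Numerically: E[X] ≈ 3.5893e+06.

E[X] = 34459425 · (7/9)^{9} = 17167433257975/4782969 ≈ 3.5893e+06.


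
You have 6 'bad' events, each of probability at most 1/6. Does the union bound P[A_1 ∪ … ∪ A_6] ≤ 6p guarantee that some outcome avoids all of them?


Union bound: P[∪_{i=1}^{6} A_i] ≤ Σ_i P[A_i] ≤ 6·p = 6·(1/6) = 1.
Numerically: 1 ≈ 1.0000.
Is 1 < 1? NO.
Since the bound 1 is ≥ 1, the union bound is uninformative here; it does NOT by itself certify existence.

6·p = 1 ≈ 1.0000; existence NOT certified by the union bound.


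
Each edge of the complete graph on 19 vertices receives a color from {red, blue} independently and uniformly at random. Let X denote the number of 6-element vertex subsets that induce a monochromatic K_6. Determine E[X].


Let X = Σ_S X_S over the C(19, 6) = 27132 subsets S of size 6, where X_S = 1 if the K_6 on S is monochromatic.
For a fixed S, the K_6 on S has C(6, 2) = 15 edges. P[all 15 edges red] = (1/2)^15, and likewise for blue, so P[monochromatic] = 2·(1/2)^15 = 2^{1 − 15} = 1/16384.
By linearity of expectation: E[X] = C(19, 6) · 2^{1 − 15} = 27132 · 1/16384 = 6783/4096.
Numerically: E[X] ≈ 1.656.

E[X] = C(19,6)·2^(1−C(6,2)) = 6783/4096 ≈ 1.656.


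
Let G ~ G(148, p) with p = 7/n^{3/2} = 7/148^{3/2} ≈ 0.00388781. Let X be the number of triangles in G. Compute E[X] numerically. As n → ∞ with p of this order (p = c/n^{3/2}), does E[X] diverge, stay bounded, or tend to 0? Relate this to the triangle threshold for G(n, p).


Number of potential triangles: C(148, 3) = 529396.
Each occurs with probability p³ ≈ (0.00388781)³ ≈ 5.87646834e-08.
By linearity: E[X] = C(148, 3)·p³ ≈ 529396 · 5.87646834e-08 ≈ 0.031110.
Since α = 3/2 > 1, p = c/n^{3/2} = o(1/n) is below the triangle threshold p ~ 1/n. Asymptotically E[X] ~ (c³/6)·n^{3(1−α)} = (7³/6)·n^{-1.5} → 0, so by Markov's inequality G has no triangles w.h.p.

E[X] ≈ 0.031110; in regime p = Θ(1/n^{3/2}) E[X] tends to 0 (below the triangle threshold p ~ 1/n).


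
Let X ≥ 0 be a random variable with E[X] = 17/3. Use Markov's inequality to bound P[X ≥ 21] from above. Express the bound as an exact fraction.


μ = E[X] = 17/3, a = 21.
Markov: P[X ≥ 21] ≤ μ/a = (17/3)/21 = 17/63.
Numerically: ≈ 0.270.
(Since a = 21 > μ = 5.667, the bound 17/63 is < 1 and informative.)

P[X ≥ 21] ≤ 17/63 ≈ 0.270.


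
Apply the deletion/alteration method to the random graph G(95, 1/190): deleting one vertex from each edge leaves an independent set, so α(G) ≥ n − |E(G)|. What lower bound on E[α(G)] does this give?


E[|E(G)|] = C(95, 2)·p = 4465 · (1/190) = 47/2.
E[α(G)] ≥ n − E[|E(G)|] = 95 − 47/2 = 143/2.
Numerically: ≈ 71.50000.
(This is only a lower bound; the true E[α(G)] may be larger.)

E[α(G)] ≥ 143/2 ≈ 71.50000.


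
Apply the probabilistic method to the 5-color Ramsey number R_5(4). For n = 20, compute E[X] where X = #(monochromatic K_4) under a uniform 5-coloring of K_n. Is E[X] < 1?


E[X] = C(20, 4) · 5^{1 − 6} = 4845 · 5^{−5} = 4845/3125.
As a reduced fraction: E[X] = 969/625 ≈ 1.550.
Is E[X] < 1? NO.
Since E[X] ≥ 1, the first-moment bound is inconclusive at n = 20; it does NOT by itself certify R_5(4) > 20.

E[X] = 969/625 ≈ 1.550; E[X] ≥ 1; first-moment method inconclusive here.


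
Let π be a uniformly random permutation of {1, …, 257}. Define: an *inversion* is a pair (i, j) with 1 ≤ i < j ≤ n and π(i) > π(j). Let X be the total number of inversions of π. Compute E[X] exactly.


Write X = Σ X_I over the C(257, 2) = 32896 pairs i < j, with X_I the indicator of one inversion.
There are 32896 indicators.
For each fixed pair i < j, the values π(i) and π(j) are two distinct elements of {1, …, 257} in uniformly random order; by symmetry P[π(i) > π(j)] = 1/2.
By linearity: E[X] = 32896 · (1/2) = C(257, 2) · (1/2) = 32896/2 = 16448 ≈ 16448.00000.

E[X] = 16448 = 16448.00000.


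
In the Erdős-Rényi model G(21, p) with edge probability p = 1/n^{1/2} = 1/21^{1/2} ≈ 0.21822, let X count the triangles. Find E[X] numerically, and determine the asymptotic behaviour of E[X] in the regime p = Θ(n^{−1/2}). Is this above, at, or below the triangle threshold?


Number of potential triangles: C(21, 3) = 1330.
Each occurs with probability p³ ≈ (0.21822)³ ≈ 1.0391328e-02.
By linearity: E[X] = C(21, 3)·p³ ≈ 1330 · 1.0391328e-02 ≈ 13.82047.
Since α = 1/2 < 1, p = c/n^{1/2} ≫ 1/n is above the triangle threshold p ~ 1/n. Asymptotically E[X] ~ (c³/6)·n^{3(1−α)} = (1³/6)·n^{1.5} → ∞; triangles are abundant w.h.p.

E[X] ≈ 13.82047; in regime p = Θ(1/n^{1/2}) E[X] diverges (above the triangle threshold p ~ 1/n).


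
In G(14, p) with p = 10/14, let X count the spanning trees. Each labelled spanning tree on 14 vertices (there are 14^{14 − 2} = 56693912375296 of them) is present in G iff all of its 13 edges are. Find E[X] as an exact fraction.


K_14 has 14^{14 − 2} = 56693912375296 labelled spanning trees.
For each such spanning tree H, let X_H = 1 if all 13 edges of H are present in G. Then P[X_H = 1] = p^{13} = (5/7)^{13} = 1220703125/96889010407.
By linearity of expectation: E[X] = Σ_H E[X_H] = 56693912375296 · p^{13} = 56693912375296 · 1220703125/96889010407 = 5000000000000/7.
Numerically: E[X] ≈ 7.14e+11.

E[X] = 56693912375296 · (5/7)^{13} = 5000000000000/7 ≈ 7.14e+11.


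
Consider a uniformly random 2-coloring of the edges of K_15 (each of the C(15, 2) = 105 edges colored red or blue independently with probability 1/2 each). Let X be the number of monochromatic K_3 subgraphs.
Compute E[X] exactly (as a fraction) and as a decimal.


Let X = Σ_S X_S over the C(15, 3) = 455 subsets S of size 3, where X_S = 1 if the K_3 on S is monochromatic.
For a fixed S, the K_3 on S has C(3, 2) = 3 edges. P[all 3 edges red] = (1/2)^3, and likewise for blue, so P[monochromatic] = 2·(1/2)^3 = 2^{1 − 3} = 1/4.
Summing: E[X] = C(15, 3) · 2^{1 − 3} = 455 · 1/4 = 455/4.
Numerically: E[X] ≈ 113.750000.

E[X] = C(15,3)·2^(1−C(3,2)) = 455/4 ≈ 113.750000.


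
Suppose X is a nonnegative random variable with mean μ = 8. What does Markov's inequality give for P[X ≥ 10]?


μ = E[X] = 8, a = 10.
Markov: P[X ≥ 10] ≤ μ/a = (8)/10 = 4/5.
Numerically: ≈ 0.800000.
(Since a = 10 > μ = 8.000000, the bound 4/5 is < 1 and informative.)

P[X ≥ 10] ≤ 4/5 ≈ 0.800000.


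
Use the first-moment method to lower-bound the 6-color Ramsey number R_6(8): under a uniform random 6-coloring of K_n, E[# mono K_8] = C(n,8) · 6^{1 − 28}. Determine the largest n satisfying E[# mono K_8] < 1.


We need C(n, 8) · 6^{1 − 28} < 1, i.e. C(n, 8) < 6^{28 − 1} = 1023490369077469249536.
Check values of n near the boundary:
  n = 1592: C(1592, 8) = 1005480414540892933435; 1005480414540892933435 < 1023490369077469249536? YES
  n = 1593: C(1593, 8) = 1010555394551193970323; 1010555394551193970323 < 1023490369077469249536? YES
  n = 1594: C(1594, 8) = 1015652773590544255167; 1015652773590544255167 < 1023490369077469249536? YES
  n = 1595: C(1595, 8) = 1020772636343363633895; 1020772636343363633895 < 1023490369077469249536? YES
  n = 1596: C(1596, 8) = 1025915067760710553965; 1025915067760710553965 < 1023490369077469249536? NO
  n = 1597: C(1597, 8) = 1031080153060953275445; 1031080153060953275445 < 1023490369077469249536? NO
The largest n with C(n, 8) < 1023490369077469249536 is n = 1595 (where E[X] = 113419181815929292655/113721152119718805504 ≈ 0.997). Hence R_6(8) > 1595, i.e. R_6(8) ≥ 1596.

Largest n = 1595; hence R_6(8) > 1595.


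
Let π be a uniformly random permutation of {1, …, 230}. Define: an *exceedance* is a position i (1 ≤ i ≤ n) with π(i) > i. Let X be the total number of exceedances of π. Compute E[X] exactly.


Write X = Σ_{i=1}^{230} X_i, where X_i = 1_{π(i) > i}.
For each fixed i, π(i) is uniform over {1, …, 230} (marginal of a uniform permutation), so P[π(i) > i] = (n − i)/n. Summing: Σ_{i=1}^{230} (n − i)/n = (0 + 1 + … + 229)/230 = 230(230 − 1)/(2·230) = (230 − 1)/2.
Hence E[X] = Σ_{i=1}^{230} (230 − i)/230 = 229/2 ≈ 114.5000.

E[X] = 229/2 = 114.5000.


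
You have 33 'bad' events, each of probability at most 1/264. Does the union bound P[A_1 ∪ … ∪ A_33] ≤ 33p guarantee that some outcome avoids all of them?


Union bound: P[∪_{i=1}^{33} A_i] ≤ Σ_i P[A_i] ≤ 33·p = 33·(1/264) = 1/8.
Numerically: 1/8 ≈ 0.125.
Is 1/8 < 1? YES.
Since P[∪ A_i] ≤ 1/8 < 1, the complement has P[∩ A_i^c] ≥ 1 − 1/8 = 7/8 > 0, so some outcome avoids every A_i.

33·p = 1/8 ≈ 0.125; existence CERTIFIED by the union bound.


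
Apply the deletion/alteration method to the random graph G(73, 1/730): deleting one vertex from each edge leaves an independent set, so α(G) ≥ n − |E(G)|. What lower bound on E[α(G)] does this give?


E[|E(G)|] = C(73, 2)·p = 2628 · (1/730) = 18/5.
E[α(G)] ≥ n − E[|E(G)|] = 73 − 18/5 = 347/5.
Numerically: ≈ 69.40000.
(This is only a lower bound; the true E[α(G)] may be larger.)

E[α(G)] ≥ 347/5 ≈ 69.40000.


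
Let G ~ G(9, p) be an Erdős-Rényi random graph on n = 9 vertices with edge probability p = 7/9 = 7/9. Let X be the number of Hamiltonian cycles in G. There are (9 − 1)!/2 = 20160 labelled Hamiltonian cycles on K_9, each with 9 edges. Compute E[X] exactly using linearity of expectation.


K_9 has (9 − 1)!/2 = 20160 labelled Hamiltonian cycles.
For each such Hamiltonian cycle H, let X_H = 1 if all 9 edges of H are present in G. Then P[X_H = 1] = p^{9} = (7/9)^{9} = 40353607/387420489.
By linearity of expectation: E[X] = Σ_H E[X_H] = 20160 · p^{9} = 20160 · 40353607/387420489 = 90392079680/43046721.
Numerically: E[X] ≈ 2100.

E[X] = 20160 · (7/9)^{9} = 90392079680/43046721 ≈ 2100.


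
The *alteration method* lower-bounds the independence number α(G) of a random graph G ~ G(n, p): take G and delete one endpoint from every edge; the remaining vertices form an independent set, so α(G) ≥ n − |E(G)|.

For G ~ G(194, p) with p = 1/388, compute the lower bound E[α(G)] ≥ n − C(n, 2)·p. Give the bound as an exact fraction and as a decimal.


E[|E(G)|] = C(194, 2)·p = 18721 · (1/388) = 193/4.
E[α(G)] ≥ n − E[|E(G)|] = 194 − 193/4 = 583/4.
Numerically: ≈ 145.750000.
(This is only a lower bound; the true E[α(G)] may be larger.)

E[α(G)] ≥ 583/4 ≈ 145.750000.


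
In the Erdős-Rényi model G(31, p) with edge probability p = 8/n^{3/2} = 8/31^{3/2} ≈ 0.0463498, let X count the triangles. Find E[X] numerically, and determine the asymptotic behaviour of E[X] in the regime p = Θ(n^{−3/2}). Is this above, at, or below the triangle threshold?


Number of potential triangles: C(31, 3) = 4495.
Each occurs with probability p³ ≈ (0.0463498)³ ≈ 9.95731712e-05.
By linearity: E[X] = C(31, 3)·p³ ≈ 4495 · 9.95731712e-05 ≈ 0.447581.
Since α = 3/2 > 1, p = c/n^{3/2} = o(1/n) is below the triangle threshold p ~ 1/n. Asymptotically E[X] ~ (c³/6)·n^{3(1−α)} = (8³/6)·n^{-1.5} → 0, so by Markov's inequality G has no triangles w.h.p.

E[X] ≈ 0.447581; in regime p = Θ(1/n^{3/2}) E[X] tends to 0 (below the triangle threshold p ~ 1/n).


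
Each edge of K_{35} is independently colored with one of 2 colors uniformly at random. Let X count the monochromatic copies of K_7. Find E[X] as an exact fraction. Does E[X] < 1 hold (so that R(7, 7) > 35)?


E[X] = C(35, 7) · 2^{1 − 21} = 6724520 · 2^{−20} = 6724520/1048576.
As a reduced fraction: E[X] = 840565/131072 ≈ 6.413002.
Is E[X] < 1? NO.
Since E[X] ≥ 1, the first-moment bound is inconclusive at n = 35; it does NOT by itself certify R(7, 7) > 35.

E[X] = 840565/131072 ≈ 6.413002; E[X] ≥ 1; first-moment method inconclusive here.


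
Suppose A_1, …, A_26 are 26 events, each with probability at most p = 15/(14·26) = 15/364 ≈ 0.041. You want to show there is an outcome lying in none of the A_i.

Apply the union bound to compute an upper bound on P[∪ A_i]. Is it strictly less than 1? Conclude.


Union bound: P[∪_{i=1}^{26} A_i] ≤ Σ_i P[A_i] ≤ 26·p = 26·(15/364) = 15/14.
Numerically: 15/14 ≈ 1.071.
Is 15/14 < 1? NO.
Since the bound 15/14 is ≥ 1, the union bound is uninformative here; it does NOT by itself certify existence.

26·p = 15/14 ≈ 1.071; existence NOT certified by the union bound.


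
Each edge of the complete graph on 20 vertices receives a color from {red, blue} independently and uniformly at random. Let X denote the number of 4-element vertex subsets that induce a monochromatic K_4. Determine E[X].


Let X = Σ_S X_S over the C(20, 4) = 4845 subsets S of size 4, where X_S = 1 if the K_4 on S is monochromatic.
For a fixed S, the K_4 on S has C(4, 2) = 6 edges. P[all 6 edges red] = (1/2)^6, and likewise for blue, so P[monochromatic] = 2·(1/2)^6 = 2^{1 − 6} = 1/32.
Summing: E[X] = C(20, 4) · 2^{1 − 6} = 4845 · 1/32 = 4845/32.
Numerically: E[X] ≈ 151.406.

E[X] = C(20,4)·2^(1−C(4,2)) = 4845/32 ≈ 151.406.


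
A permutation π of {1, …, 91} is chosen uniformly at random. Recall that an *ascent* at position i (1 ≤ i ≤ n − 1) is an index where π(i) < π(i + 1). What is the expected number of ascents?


Write X = Σ X_I over i = 1, …, 90, with X_I the indicator of one ascent.
There are 90 indicators.
For each fixed i, the pair (π(i), π(i+1)) is a uniformly random ordered pair of distinct values from {1, …, 91}; by symmetry P[π(i) < π(i+1)] = 1/2.
By linearity: E[X] = 90 · (1/2) = (91 − 1) · (1/2) = 45 ≈ 45.0000.

E[X] = 45 = 45.0000.


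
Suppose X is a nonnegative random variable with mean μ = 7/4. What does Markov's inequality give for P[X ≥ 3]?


μ = E[X] = 7/4, a = 3.
Markov: P[X ≥ 3] ≤ μ/a = (7/4)/3 = 7/12.
Numerically: ≈ 0.583.
(Since a = 3 > μ = 1.750, the bound 7/12 is < 1 and informative.)

P[X ≥ 3] ≤ 7/12 ≈ 0.583.


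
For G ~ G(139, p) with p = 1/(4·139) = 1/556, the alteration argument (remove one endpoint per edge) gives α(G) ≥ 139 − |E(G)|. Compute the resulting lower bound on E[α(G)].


E[|E(G)|] = C(139, 2)·p = 9591 · (1/556) = 69/4.
E[α(G)] ≥ n − E[|E(G)|] = 139 − 69/4 = 487/4.
Numerically: ≈ 121.750.
(This is only a lower bound; the true E[α(G)] may be larger.)

E[α(G)] ≥ 487/4 ≈ 121.750.


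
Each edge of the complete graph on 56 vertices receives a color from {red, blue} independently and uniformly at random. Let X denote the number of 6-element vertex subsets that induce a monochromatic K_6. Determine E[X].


Let X = Σ_S X_S over the C(56, 6) = 32468436 subsets S of size 6, where X_S = 1 if the K_6 on S is monochromatic.
For a fixed S, the K_6 on S has C(6, 2) = 15 edges. P[all 15 edges red] = (1/2)^15, and likewise for blue, so P[monochromatic] = 2·(1/2)^15 = 2^{1 − 15} = 1/16384.
Summing: E[X] = C(56, 6) · 2^{1 − 15} = 32468436 · 1/16384 = 8117109/4096.
Numerically: E[X] ≈ 1981.7161.

E[X] = C(56,6)·2^(1−C(6,2)) = 8117109/4096 ≈ 1981.7161.


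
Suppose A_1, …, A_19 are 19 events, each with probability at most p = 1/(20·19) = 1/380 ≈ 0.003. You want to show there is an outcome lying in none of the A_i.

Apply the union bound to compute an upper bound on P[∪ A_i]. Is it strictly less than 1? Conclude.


Union bound: P[∪_{i=1}^{19} A_i] ≤ Σ_i P[A_i] ≤ 19·p = 19·(1/380) = 1/20.
Numerically: 1/20 ≈ 0.050.
Is 1/20 < 1? YES.
Since P[∪ A_i] ≤ 1/20 < 1, the complement has P[∩ A_i^c] ≥ 1 − 1/20 = 19/20 > 0, so some outcome avoids every A_i.

19·p = 1/20 ≈ 0.050; existence CERTIFIED by the union bound.


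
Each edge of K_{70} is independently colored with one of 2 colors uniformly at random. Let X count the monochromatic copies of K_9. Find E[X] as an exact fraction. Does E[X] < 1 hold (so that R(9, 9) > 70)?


E[X] = C(70, 9) · 2^{1 − 36} = 65033528560 · 2^{−35} = 65033528560/34359738368.
As a reduced fraction: E[X] = 4064595535/2147483648 ≈ 1.89272.
Is E[X] < 1? NO.
Since E[X] ≥ 1, the first-moment bound is inconclusive at n = 70; it does NOT by itself certify R(9, 9) > 70.

E[X] = 4064595535/2147483648 ≈ 1.89272; E[X] ≥ 1; first-moment method inconclusive here.


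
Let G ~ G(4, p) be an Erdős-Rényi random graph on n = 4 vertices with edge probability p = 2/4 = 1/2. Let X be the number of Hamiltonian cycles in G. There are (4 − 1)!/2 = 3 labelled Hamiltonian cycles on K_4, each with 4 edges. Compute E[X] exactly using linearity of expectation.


K_4 has (4 − 1)!/2 = 3 labelled Hamiltonian cycles.
For each such Hamiltonian cycle H, let X_H = 1 if all 4 edges of H are present in G. Then P[X_H = 1] = p^{4} = (1/2)^{4} = 1/16.
By linearity of expectation: E[X] = Σ_H E[X_H] = 3 · p^{4} = 3 · 1/16 = 3/16.
Numerically: E[X] ≈ 0.1875.

E[X] = 3 · (1/2)^{4} = 3/16 ≈ 0.1875.


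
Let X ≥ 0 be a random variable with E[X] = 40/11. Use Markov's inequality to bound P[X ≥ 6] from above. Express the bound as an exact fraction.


μ = E[X] = 40/11, a = 6.
Markov: P[X ≥ 6] ≤ μ/a = (40/11)/6 = 20/33.
Numerically: ≈ 0.6061.
(Since a = 6 > μ = 3.6364, the bound 20/33 is < 1 and informative.)

P[X ≥ 6] ≤ 20/33 ≈ 0.6061.


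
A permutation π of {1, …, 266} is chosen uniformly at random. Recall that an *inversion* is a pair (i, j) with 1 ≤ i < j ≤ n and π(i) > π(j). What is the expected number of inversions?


Write X = Σ X_I over the C(266, 2) = 35245 pairs i < j, with X_I the indicator of one inversion.
There are 35245 indicators.
For each fixed pair i < j, the values π(i) and π(j) are two distinct elements of {1, …, 266} in uniformly random order; by symmetry P[π(i) > π(j)] = 1/2.
By linearity: E[X] = 35245 · (1/2) = C(266, 2) · (1/2) = 35245/2 = 35245/2 ≈ 17622.5000.

E[X] = 35245/2 = 17622.5000.


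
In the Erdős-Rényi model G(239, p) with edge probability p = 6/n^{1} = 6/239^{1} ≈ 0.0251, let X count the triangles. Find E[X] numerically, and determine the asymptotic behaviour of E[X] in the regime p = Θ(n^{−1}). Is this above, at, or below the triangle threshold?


Number of potential triangles: C(239, 3) = 2246839.
Each occurs with probability p³ ≈ (0.0251)³ ≈ 1.58220e-05.
By linearity: E[X] = C(239, 3)·p³ ≈ 2246839 · 1.58220e-05 ≈ 35.549.
Here α = 1, so p = 6/n is exactly at the triangle threshold p ~ 1/n. Asymptotically E[X] → c³/6 = 6³/6 = 36 ≈ 36.000, a bounded constant. In this regime the triangle count is asymptotically Poisson(c³/6).

E[X] ≈ 35.549; in regime p = Θ(1/n^{1}) E[X] stays bounded (at the triangle threshold p ~ 1/n).


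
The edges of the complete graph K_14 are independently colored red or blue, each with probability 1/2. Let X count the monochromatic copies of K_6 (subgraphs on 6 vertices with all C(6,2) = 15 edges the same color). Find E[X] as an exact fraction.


Let X = Σ_S X_S over the C(14, 6) = 3003 subsets S of size 6, where X_S = 1 if the K_6 on S is monochromatic.
For a fixed S, the K_6 on S has C(6, 2) = 15 edges. P[all 15 edges red] = (1/2)^15, and likewise for blue, so P[monochromatic] = 2·(1/2)^15 = 2^{1 − 15} = 1/16384.
Summing: E[X] = C(14, 6) · 2^{1 − 15} = 3003 · 1/16384 = 3003/16384.
Numerically: E[X] ≈ 0.18329.

E[X] = C(14,6)·2^(1−C(6,2)) = 3003/16384 ≈ 0.18329.


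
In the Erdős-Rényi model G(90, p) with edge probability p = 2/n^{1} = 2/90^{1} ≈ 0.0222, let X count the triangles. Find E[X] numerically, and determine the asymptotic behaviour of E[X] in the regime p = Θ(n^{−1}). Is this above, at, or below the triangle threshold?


Number of potential triangles: C(90, 3) = 117480.
Each occurs with probability p³ ≈ (0.0222)³ ≈ 1.09739e-05.
By linearity: E[X] = C(90, 3)·p³ ≈ 117480 · 1.09739e-05 ≈ 1.289.
Here α = 1, so p = 2/n is exactly at the triangle threshold p ~ 1/n. Asymptotically E[X] → c³/6 = 2³/6 = 4/3 ≈ 1.333, a bounded constant. In this regime the triangle count is asymptotically Poisson(c³/6).

E[X] ≈ 1.289; in regime p = Θ(1/n^{1}) E[X] stays bounded (at the triangle threshold p ~ 1/n).


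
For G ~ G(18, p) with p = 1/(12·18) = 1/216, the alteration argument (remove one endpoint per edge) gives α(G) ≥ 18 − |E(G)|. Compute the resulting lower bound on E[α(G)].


E[|E(G)|] = C(18, 2)·p = 153 · (1/216) = 17/24.
E[α(G)] ≥ n − E[|E(G)|] = 18 − 17/24 = 415/24.
Numerically: ≈ 17.2917.
(This is only a lower bound; the true E[α(G)] may be larger.)

E[α(G)] ≥ 415/24 ≈ 17.2917.


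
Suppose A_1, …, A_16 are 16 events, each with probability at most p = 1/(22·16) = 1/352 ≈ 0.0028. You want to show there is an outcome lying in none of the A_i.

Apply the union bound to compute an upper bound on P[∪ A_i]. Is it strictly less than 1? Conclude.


Union bound: P[∪_{i=1}^{16} A_i] ≤ Σ_i P[A_i] ≤ 16·p = 16·(1/352) = 1/22.
Numerically: 1/22 ≈ 0.0455.
Is 1/22 < 1? YES.
Since P[∪ A_i] ≤ 1/22 < 1, the complement has P[∩ A_i^c] ≥ 1 − 1/22 = 21/22 > 0, so some outcome avoids every A_i.

16·p = 1/22 ≈ 0.0455; existence CERTIFIED by the union bound.


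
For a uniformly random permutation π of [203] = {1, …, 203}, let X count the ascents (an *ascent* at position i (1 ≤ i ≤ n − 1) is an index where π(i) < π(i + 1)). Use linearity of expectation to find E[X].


Write X = Σ X_I over i = 1, …, 202, with X_I the indicator of one ascent.
There are 202 indicators.
For each fixed i, the pair (π(i), π(i+1)) is a uniformly random ordered pair of distinct values from {1, …, 203}; by symmetry P[π(i) < π(i+1)] = 1/2.
By linearity: E[X] = 202 · (1/2) = (203 − 1) · (1/2) = 101 ≈ 101.00000.

E[X] = 101 = 101.00000.


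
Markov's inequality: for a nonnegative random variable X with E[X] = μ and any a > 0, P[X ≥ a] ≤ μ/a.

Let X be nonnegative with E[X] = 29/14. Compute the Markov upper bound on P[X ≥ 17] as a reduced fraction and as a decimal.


μ = E[X] = 29/14, a = 17.
Markov: P[X ≥ 17] ≤ μ/a = (29/14)/17 = 29/238.
Numerically: ≈ 0.121849.
(Since a = 17 > μ = 2.071429, the bound 29/238 is < 1 and informative.)

P[X ≥ 17] ≤ 29/238 ≈ 0.121849.


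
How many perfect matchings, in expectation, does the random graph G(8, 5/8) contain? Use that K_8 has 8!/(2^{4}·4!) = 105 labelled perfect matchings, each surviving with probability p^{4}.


K_8 has 8!/(2^{4}·4!) = 105 labelled perfect matchings.
For each such perfect matching H, let X_H = 1 if all 4 edges of H are present in G. Then P[X_H = 1] = p^{4} = (5/8)^{4} = 625/4096.
Summing the indicators: E[X] = Σ_H E[X_H] = 105 · p^{4} = 105 · 625/4096 = 65625/4096.
Numerically: E[X] ≈ 16.

E[X] = 105 · (5/8)^{4} = 65625/4096 ≈ 16.


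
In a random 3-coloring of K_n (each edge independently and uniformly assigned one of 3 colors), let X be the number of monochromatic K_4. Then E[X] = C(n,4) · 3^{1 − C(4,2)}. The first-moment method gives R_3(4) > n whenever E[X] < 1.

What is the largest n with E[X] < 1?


We need C(n, 4) · 3^{1 − 6} < 1, i.e. C(n, 4) < 3^{6 − 1} = 243.
Check values of n near the boundary:
  n = 7: C(7, 4) = 35; 35 < 243? YES
  n = 8: C(8, 4) = 70; 70 < 243? YES
  n = 9: C(9, 4) = 126; 126 < 243? YES
  n = 10: C(10, 4) = 210; 210 < 243? YES
  n = 11: C(11, 4) = 330; 330 < 243? NO
The largest n with C(n, 4) < 243 is n = 10 (where E[X] = 70/81 ≈ 0.864). Hence R_3(4) > 10, i.e. R_3(4) ≥ 11.

Largest n = 10; hence R_3(4) > 10.


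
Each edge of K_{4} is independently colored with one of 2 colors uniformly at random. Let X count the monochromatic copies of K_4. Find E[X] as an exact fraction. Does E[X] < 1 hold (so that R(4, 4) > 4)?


E[X] = C(4, 4) · 2^{1 − 6} = 1 · 2^{−5} = 1/32.
As a reduced fraction: E[X] = 1/32 ≈ 0.031.
Is E[X] < 1? YES.
Since E[X] < 1, there exists a 2-coloring of K_{4} with no monochromatic K_4; hence R(4, 4) > 4.

E[X] = 1/32 ≈ 0.031; E[X] < 1, so R(4, 4) > 4.


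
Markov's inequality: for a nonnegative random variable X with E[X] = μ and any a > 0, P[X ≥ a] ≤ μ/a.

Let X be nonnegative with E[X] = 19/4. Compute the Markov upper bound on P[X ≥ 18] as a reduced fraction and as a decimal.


μ = E[X] = 19/4, a = 18.
Markov: P[X ≥ 18] ≤ μ/a = (19/4)/18 = 19/72.
Numerically: ≈ 0.2639.
(Since a = 18 > μ = 4.7500, the bound 19/72 is < 1 and informative.)

P[X ≥ 18] ≤ 19/72 ≈ 0.2639.
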